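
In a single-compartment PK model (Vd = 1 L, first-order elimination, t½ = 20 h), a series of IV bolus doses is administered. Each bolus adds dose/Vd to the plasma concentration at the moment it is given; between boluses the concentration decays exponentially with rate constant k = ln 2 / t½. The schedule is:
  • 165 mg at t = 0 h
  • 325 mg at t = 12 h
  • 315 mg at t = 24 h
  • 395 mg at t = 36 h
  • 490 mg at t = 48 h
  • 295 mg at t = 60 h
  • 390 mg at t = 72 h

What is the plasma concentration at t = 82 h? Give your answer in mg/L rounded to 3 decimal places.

k = ln 2 / 20 = 0.03466 per h
Dose 1 (165 mg at t=0 h): 165·exp(−0.03466·82) = 9.622 mg/L
Dose 2 (325 mg at t=12 h): 325·exp(−0.03466·70) = 28.726 mg/L
Dose 3 (315 mg at t=24 h): 315·exp(−0.03466·58) = 42.201 mg/L
Dose 4 (395 mg at t=36 h): 395·exp(−0.03466·46) = 80.210 mg/L
Dose 5 (490 mg at t=48 h): 490·exp(−0.03466·34) = 150.815 mg/L
Dose 6 (295 mg at t=60 h): 295·exp(−0.03466·22) = 137.622 mg/L
Dose 7 (390 mg at t=72 h): 390·exp(−0.03466·10) = 275.772 mg/L
C(82) = 9.622 + 28.726 + 42.201 + 80.210 + 150.815 + 137.622 + 275.772 = 724.968 mg/L

724.968 mg/L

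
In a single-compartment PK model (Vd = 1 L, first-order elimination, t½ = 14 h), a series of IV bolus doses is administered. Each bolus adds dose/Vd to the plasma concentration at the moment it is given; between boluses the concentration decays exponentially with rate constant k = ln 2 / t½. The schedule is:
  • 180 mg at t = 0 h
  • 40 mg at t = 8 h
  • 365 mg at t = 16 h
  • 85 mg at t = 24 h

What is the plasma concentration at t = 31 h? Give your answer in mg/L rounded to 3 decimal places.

k = ln 2 / 14 = 0.04951 per h
Dose 1 (180 mg at t=0 h): 180·exp(−0.04951·31) = 38.789 mg/L
Dose 2 (40 mg at t=8 h): 40·exp(−0.04951·23) = 12.809 mg/L
Dose 3 (365 mg at t=16 h): 365·exp(−0.04951·15) = 173.684 mg/L
Dose 4 (85 mg at t=24 h): 85·exp(−0.04951·7) = 60.104 mg/L
C(31) = 38.789 + 12.809 + 173.684 + 60.104 = 285.386 mg/L

285.386 mg/L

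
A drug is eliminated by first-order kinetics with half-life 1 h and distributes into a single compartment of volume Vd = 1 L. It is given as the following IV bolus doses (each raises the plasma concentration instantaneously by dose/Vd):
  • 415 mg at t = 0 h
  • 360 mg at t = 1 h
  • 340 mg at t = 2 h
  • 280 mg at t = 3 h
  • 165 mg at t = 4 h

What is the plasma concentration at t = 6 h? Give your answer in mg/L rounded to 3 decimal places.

115.234 mg/L

k = ln 2 / 1 = 0.69315 per h
Dose 1 (415 mg at t=0 h): 415·exp(−0.69315·6) = 6.484 mg/L
Dose 2 (360 mg at t=1 h): 360·exp(−0.69315·5) = 11.250 mg/L
Dose 3 (340 mg at t=2 h): 340·exp(−0.69315·4) = 21.250 mg/L
Dose 4 (280 mg at t=3 h): 280·exp(−0.69315·3) = 35.000 mg/L
Dose 5 (165 mg at t=4 h): 165·exp(−0.69315·2) = 41.250 mg/L
C(6) = 6.484 + 11.250 + 21.250 + 35.000 + 41.250 = 115.234 mg/L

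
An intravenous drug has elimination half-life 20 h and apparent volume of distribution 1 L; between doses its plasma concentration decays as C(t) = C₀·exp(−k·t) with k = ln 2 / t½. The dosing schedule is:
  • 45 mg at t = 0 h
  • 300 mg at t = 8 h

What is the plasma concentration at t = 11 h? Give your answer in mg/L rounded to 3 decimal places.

301.111 mg/L

k = ln 2 / 20 = 0.03466 per h
Dose 1 (45 mg at t=0 h): 45·exp(−0.03466·11) = 30.736 mg/L
Dose 2 (300 mg at t=8 h): 300·exp(−0.03466·3) = 270.375 mg/L
C(11) = 30.736 + 270.375 = 301.111 mg/L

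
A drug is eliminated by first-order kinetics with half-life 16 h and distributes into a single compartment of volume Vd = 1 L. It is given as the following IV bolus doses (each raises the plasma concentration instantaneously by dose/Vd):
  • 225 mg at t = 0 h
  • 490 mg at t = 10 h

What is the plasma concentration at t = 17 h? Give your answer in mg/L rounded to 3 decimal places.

469.553 mg/L

k = ln 2 / 16 = 0.04332 per h
Dose 1 (225 mg at t=0 h): 225·exp(−0.04332·17) = 107.730 mg/L
Dose 2 (490 mg at t=10 h): 490·exp(−0.04332·7) = 361.822 mg/L
C(17) = 107.730 + 361.822 = 469.553 mg/L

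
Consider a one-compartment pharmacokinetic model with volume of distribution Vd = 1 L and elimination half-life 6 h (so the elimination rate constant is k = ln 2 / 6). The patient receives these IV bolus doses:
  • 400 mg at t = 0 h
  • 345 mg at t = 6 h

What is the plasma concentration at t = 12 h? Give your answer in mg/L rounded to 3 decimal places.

272.500 mg/L

k = ln 2 / 6 = 0.11552 per h
Dose 1 (400 mg at t=0 h): 400·exp(−0.11552·12) = 100.000 mg/L
Dose 2 (345 mg at t=6 h): 345·exp(−0.11552·6) = 172.500 mg/L
C(12) = 100.000 + 172.500 = 272.500 mg/L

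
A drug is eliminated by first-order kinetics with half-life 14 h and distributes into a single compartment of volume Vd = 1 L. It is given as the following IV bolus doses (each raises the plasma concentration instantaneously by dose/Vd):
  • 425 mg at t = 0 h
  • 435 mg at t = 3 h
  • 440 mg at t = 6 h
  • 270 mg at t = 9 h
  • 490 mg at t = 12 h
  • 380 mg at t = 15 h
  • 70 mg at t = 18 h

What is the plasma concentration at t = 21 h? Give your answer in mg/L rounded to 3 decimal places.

k = ln 2 / 14 = 0.04951 per h
Dose 1 (425 mg at t=0 h): 425·exp(−0.04951·21) = 150.260 mg/L
Dose 2 (435 mg at t=3 h): 435·exp(−0.04951·18) = 178.423 mg/L
Dose 3 (440 mg at t=6 h): 440·exp(−0.04951·15) = 209.373 mg/L
Dose 4 (270 mg at t=9 h): 270·exp(−0.04951·12) = 149.052 mg/L
Dose 5 (490 mg at t=12 h): 490·exp(−0.04951·9) = 313.817 mg/L
Dose 6 (380 mg at t=15 h): 380·exp(−0.04951·6) = 282.339 mg/L
Dose 7 (70 mg at t=18 h): 70·exp(−0.04951·3) = 60.338 mg/L
C(21) = 150.260 + 178.423 + 209.373 + 149.052 + 313.817 + 282.339 + 60.338 = 1343.602 mg/L

1343.602 mg/L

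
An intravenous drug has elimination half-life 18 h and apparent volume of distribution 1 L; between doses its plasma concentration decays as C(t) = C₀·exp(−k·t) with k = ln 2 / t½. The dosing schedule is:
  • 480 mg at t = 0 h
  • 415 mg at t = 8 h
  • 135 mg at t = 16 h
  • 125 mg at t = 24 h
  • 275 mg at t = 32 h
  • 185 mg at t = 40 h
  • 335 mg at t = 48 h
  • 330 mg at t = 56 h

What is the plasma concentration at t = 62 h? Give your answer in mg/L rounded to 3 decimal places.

771.093 mg/L

k = ln 2 / 18 = 0.03851 per h
Dose 1 (480 mg at t=0 h): 480·exp(−0.03851·62) = 44.092 mg/L
Dose 2 (415 mg at t=8 h): 415·exp(−0.03851·54) = 51.875 mg/L
Dose 3 (135 mg at t=16 h): 135·exp(−0.03851·46) = 22.963 mg/L
Dose 4 (125 mg at t=24 h): 125·exp(−0.03851·38) = 28.934 mg/L
Dose 5 (275 mg at t=32 h): 275·exp(−0.03851·30) = 86.620 mg/L
Dose 6 (185 mg at t=40 h): 185·exp(−0.03851·22) = 79.295 mg/L
Dose 7 (335 mg at t=48 h): 335·exp(−0.03851·14) = 195.394 mg/L
Dose 8 (330 mg at t=56 h): 330·exp(−0.03851·6) = 261.921 mg/L
C(62) = 44.092 + 51.875 + 22.963 + 28.934 + 86.620 + 79.295 + 195.394 + 261.921 = 771.093 mg/L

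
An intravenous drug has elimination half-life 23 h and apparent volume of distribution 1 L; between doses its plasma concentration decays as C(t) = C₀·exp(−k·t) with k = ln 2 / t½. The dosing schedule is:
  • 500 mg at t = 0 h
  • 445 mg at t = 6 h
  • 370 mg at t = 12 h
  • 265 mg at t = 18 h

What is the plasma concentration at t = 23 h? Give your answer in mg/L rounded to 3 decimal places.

1010.133 mg/L

k = ln 2 / 23 = 0.03014 per h
Dose 1 (500 mg at t=0 h): 500·exp(−0.03014·23) = 250.000 mg/L
Dose 2 (445 mg at t=6 h): 445·exp(−0.03014·17) = 266.600 mg/L
Dose 3 (370 mg at t=12 h): 370·exp(−0.03014·11) = 265.602 mg/L
Dose 4 (265 mg at t=18 h): 265·exp(−0.03014·5) = 227.932 mg/L
C(23) = 250.000 + 266.600 + 265.602 + 227.932 = 1010.133 mg/L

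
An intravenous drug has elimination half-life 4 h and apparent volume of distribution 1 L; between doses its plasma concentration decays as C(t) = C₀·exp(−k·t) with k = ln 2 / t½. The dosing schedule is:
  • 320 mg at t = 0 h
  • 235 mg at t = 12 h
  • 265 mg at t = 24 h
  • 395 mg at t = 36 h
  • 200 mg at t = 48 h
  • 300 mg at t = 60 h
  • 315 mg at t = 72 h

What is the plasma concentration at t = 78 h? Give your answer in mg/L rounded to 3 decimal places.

k = ln 2 / 4 = 0.17329 per h
Dose 1 (320 mg at t=0 h): 320·exp(−0.17329·78) = 0.000 mg/L
Dose 2 (235 mg at t=12 h): 235·exp(−0.17329·66) = 0.003 mg/L
Dose 3 (265 mg at t=24 h): 265·exp(−0.17329·54) = 0.023 mg/L
Dose 4 (395 mg at t=36 h): 395·exp(−0.17329·42) = 0.273 mg/L
Dose 5 (200 mg at t=48 h): 200·exp(−0.17329·30) = 1.105 mg/L
Dose 6 (300 mg at t=60 h): 300·exp(−0.17329·18) = 13.258 mg/L
Dose 7 (315 mg at t=72 h): 315·exp(−0.17329·6) = 111.369 mg/L
C(78) = 0.000 + 0.003 + 0.023 + 0.273 + 1.105 + 13.258 + 111.369 = 126.031 mg/L

126.031 mg/L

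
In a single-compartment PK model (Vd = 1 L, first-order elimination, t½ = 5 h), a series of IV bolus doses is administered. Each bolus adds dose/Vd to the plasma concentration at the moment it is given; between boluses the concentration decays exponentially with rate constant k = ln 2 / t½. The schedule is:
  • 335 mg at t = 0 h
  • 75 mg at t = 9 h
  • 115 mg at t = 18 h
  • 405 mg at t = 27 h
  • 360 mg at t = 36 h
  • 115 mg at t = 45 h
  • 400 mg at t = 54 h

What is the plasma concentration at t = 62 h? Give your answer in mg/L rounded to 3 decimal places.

156.171 mg/L

k = ln 2 / 5 = 0.13863 per h
Dose 1 (335 mg at t=0 h): 335·exp(−0.13863·62) = 0.062 mg/L
Dose 2 (75 mg at t=9 h): 75·exp(−0.13863·53) = 0.048 mg/L
Dose 3 (115 mg at t=18 h): 115·exp(−0.13863·44) = 0.258 mg/L
Dose 4 (405 mg at t=27 h): 405·exp(−0.13863·35) = 3.164 mg/L
Dose 5 (360 mg at t=36 h): 360·exp(−0.13863·26) = 9.794 mg/L
Dose 6 (115 mg at t=45 h): 115·exp(−0.13863·17) = 10.894 mg/L
Dose 7 (400 mg at t=54 h): 400·exp(−0.13863·8) = 131.951 mg/L
C(62) = 0.062 + 0.048 + 0.258 + 3.164 + 9.794 + 10.894 + 131.951 = 156.171 mg/L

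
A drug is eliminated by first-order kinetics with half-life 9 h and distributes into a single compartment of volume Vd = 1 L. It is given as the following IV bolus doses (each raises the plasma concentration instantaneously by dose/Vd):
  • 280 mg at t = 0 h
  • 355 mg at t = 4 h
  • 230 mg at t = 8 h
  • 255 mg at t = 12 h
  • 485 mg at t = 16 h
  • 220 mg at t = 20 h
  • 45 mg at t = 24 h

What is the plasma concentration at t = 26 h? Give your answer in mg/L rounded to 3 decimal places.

648.964 mg/L

k = ln 2 / 9 = 0.07702 per h
Dose 1 (280 mg at t=0 h): 280·exp(−0.07702·26) = 37.802 mg/L
Dose 2 (355 mg at t=4 h): 355·exp(−0.07702·22) = 65.219 mg/L
Dose 3 (230 mg at t=8 h): 230·exp(−0.07702·18) = 57.500 mg/L
Dose 4 (255 mg at t=12 h): 255·exp(−0.07702·14) = 86.750 mg/L
Dose 5 (485 mg at t=16 h): 485·exp(−0.07702·10) = 224.525 mg/L
Dose 6 (220 mg at t=20 h): 220·exp(−0.07702·6) = 138.591 mg/L
Dose 7 (45 mg at t=24 h): 45·exp(−0.07702·2) = 38.576 mg/L
C(26) = 37.802 + 65.219 + 57.500 + 86.750 + 224.525 + 138.591 + 38.576 = 648.964 mg/L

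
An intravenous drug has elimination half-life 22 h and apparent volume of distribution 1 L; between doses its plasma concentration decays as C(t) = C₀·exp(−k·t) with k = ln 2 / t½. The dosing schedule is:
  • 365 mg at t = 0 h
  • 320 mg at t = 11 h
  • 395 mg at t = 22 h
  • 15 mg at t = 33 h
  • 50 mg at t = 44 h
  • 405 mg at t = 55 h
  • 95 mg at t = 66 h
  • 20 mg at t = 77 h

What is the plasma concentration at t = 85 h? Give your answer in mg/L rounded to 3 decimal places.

352.222 mg/L

k = ln 2 / 22 = 0.03151 per h
Dose 1 (365 mg at t=0 h): 365·exp(−0.03151·85) = 25.074 mg/L
Dose 2 (320 mg at t=11 h): 320·exp(−0.03151·74) = 31.088 mg/L
Dose 3 (395 mg at t=22 h): 395·exp(−0.03151·63) = 54.270 mg/L
Dose 4 (15 mg at t=33 h): 15·exp(−0.03151·52) = 2.915 mg/L
Dose 5 (50 mg at t=44 h): 50·exp(−0.03151·41) = 13.739 mg/L
Dose 6 (405 mg at t=55 h): 405·exp(−0.03151·30) = 157.384 mg/L
Dose 7 (95 mg at t=66 h): 95·exp(−0.03151·19) = 52.209 mg/L
Dose 8 (20 mg at t=77 h): 20·exp(−0.03151·8) = 15.544 mg/L
C(85) = 25.074 + 31.088 + 54.270 + 2.915 + 13.739 + 157.384 + 52.209 + 15.544 = 352.222 mg/L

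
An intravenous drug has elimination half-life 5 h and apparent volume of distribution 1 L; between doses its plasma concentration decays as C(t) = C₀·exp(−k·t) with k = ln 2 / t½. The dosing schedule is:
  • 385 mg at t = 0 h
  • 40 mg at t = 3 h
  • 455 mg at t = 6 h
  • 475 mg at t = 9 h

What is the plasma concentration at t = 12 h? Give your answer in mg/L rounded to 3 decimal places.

595.864 mg/L

k = ln 2 / 5 = 0.13863 per h
Dose 1 (385 mg at t=0 h): 385·exp(−0.13863·12) = 72.944 mg/L
Dose 2 (40 mg at t=3 h): 40·exp(−0.13863·9) = 11.487 mg/L
Dose 3 (455 mg at t=6 h): 455·exp(−0.13863·6) = 198.050 mg/L
Dose 4 (475 mg at t=9 h): 475·exp(−0.13863·3) = 313.383 mg/L
C(12) = 72.944 + 11.487 + 198.050 + 313.383 = 595.864 mg/L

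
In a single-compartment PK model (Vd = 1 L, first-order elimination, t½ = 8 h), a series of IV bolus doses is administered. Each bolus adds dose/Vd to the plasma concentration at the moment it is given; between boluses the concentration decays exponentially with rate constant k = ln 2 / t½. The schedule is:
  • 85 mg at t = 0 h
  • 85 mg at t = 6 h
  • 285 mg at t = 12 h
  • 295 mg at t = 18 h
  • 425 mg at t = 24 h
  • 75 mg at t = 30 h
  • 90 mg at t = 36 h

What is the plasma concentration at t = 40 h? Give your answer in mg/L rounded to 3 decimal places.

277.589 mg/L

k = ln 2 / 8 = 0.08664 per h
Dose 1 (85 mg at t=0 h): 85·exp(−0.08664·40) = 2.656 mg/L
Dose 2 (85 mg at t=6 h): 85·exp(−0.08664·34) = 4.467 mg/L
Dose 3 (285 mg at t=12 h): 285·exp(−0.08664·28) = 25.191 mg/L
Dose 4 (295 mg at t=18 h): 295·exp(−0.08664·22) = 43.852 mg/L
Dose 5 (425 mg at t=24 h): 425·exp(−0.08664·16) = 106.250 mg/L
Dose 6 (75 mg at t=30 h): 75·exp(−0.08664·10) = 31.534 mg/L
Dose 7 (90 mg at t=36 h): 90·exp(−0.08664·4) = 63.640 mg/L
C(40) = 2.656 + 4.467 + 25.191 + 43.852 + 106.250 + 31.534 + 63.640 = 277.589 mg/L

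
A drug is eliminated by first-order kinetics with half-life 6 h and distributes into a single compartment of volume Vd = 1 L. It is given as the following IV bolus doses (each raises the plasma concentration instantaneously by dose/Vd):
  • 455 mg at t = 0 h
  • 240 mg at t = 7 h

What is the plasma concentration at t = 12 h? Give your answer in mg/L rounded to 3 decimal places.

k = ln 2 / 6 = 0.11552 per h
Dose 1 (455 mg at t=0 h): 455·exp(−0.11552·12) = 113.750 mg/L
Dose 2 (240 mg at t=7 h): 240·exp(−0.11552·5) = 134.695 mg/L
C(12) = 113.750 + 134.695 = 248.445 mg/L

248.445 mg/L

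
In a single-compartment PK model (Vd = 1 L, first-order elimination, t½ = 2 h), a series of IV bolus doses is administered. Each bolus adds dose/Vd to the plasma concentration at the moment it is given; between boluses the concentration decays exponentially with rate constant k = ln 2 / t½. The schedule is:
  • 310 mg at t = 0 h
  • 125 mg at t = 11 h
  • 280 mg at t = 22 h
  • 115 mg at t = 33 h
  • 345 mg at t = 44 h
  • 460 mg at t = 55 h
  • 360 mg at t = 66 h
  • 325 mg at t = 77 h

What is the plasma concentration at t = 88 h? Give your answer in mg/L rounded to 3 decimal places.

k = ln 2 / 2 = 0.34657 per h
Dose 1 (310 mg at t=0 h): 310·exp(−0.34657·88) = 0.000 mg/L
Dose 2 (125 mg at t=11 h): 125·exp(−0.34657·77) = 0.000 mg/L
Dose 3 (280 mg at t=22 h): 280·exp(−0.34657·66) = 0.000 mg/L
Dose 4 (115 mg at t=33 h): 115·exp(−0.34657·55) = 0.000 mg/L
Dose 5 (345 mg at t=44 h): 345·exp(−0.34657·44) = 0.000 mg/L
Dose 6 (460 mg at t=55 h): 460·exp(−0.34657·33) = 0.005 mg/L
Dose 7 (360 mg at t=66 h): 360·exp(−0.34657·22) = 0.176 mg/L
Dose 8 (325 mg at t=77 h): 325·exp(−0.34657·11) = 7.182 mg/L
C(88) = 0.000 + 0.000 + 0.000 + 0.000 + 0.000 + 0.005 + 0.176 + 7.182 = 7.362 mg/L

7.362 mg/L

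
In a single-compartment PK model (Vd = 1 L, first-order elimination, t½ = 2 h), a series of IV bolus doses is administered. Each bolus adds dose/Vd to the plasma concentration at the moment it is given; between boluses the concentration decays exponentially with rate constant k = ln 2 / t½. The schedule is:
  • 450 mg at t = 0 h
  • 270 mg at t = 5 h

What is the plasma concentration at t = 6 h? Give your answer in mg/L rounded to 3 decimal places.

k = ln 2 / 2 = 0.34657 per h
Dose 1 (450 mg at t=0 h): 450·exp(−0.34657·6) = 56.250 mg/L
Dose 2 (270 mg at t=5 h): 270·exp(−0.34657·1) = 190.919 mg/L
C(6) = 56.250 + 190.919 = 247.169 mg/L

247.169 mg/L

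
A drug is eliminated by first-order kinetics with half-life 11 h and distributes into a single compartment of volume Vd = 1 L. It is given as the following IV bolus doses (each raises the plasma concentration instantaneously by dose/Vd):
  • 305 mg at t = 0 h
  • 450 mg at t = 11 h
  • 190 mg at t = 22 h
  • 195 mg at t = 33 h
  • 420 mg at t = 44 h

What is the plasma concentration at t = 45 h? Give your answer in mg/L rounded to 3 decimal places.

k = ln 2 / 11 = 0.06301 per h
Dose 1 (305 mg at t=0 h): 305·exp(−0.06301·45) = 17.898 mg/L
Dose 2 (450 mg at t=11 h): 450·exp(−0.06301·34) = 52.815 mg/L
Dose 3 (190 mg at t=22 h): 190·exp(−0.06301·23) = 44.599 mg/L
Dose 4 (195 mg at t=33 h): 195·exp(−0.06301·12) = 91.546 mg/L
Dose 5 (420 mg at t=44 h): 420·exp(−0.06301·1) = 394.351 mg/L
C(45) = 17.898 + 52.815 + 44.599 + 91.546 + 394.351 = 601.209 mg/L

601.209 mg/L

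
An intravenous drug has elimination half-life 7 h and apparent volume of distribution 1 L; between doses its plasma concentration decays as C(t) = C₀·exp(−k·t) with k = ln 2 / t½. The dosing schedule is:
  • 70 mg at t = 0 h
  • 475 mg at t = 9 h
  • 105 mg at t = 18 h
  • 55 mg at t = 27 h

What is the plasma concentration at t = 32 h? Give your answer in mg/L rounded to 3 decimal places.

111.424 mg/L

k = ln 2 / 7 = 0.09902 per h
Dose 1 (70 mg at t=0 h): 70·exp(−0.09902·32) = 2.944 mg/L
Dose 2 (475 mg at t=9 h): 475·exp(−0.09902·23) = 48.707 mg/L
Dose 3 (105 mg at t=18 h): 105·exp(−0.09902·14) = 26.250 mg/L
Dose 4 (55 mg at t=27 h): 55·exp(−0.09902·5) = 33.523 mg/L
C(32) = 2.944 + 48.707 + 26.250 + 33.523 = 111.424 mg/L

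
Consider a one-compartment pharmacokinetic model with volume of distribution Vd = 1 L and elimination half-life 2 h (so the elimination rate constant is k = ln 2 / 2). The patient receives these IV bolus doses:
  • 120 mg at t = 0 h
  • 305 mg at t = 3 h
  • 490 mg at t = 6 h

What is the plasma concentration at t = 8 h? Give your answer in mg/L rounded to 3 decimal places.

k = ln 2 / 2 = 0.34657 per h
Dose 1 (120 mg at t=0 h): 120·exp(−0.34657·8) = 7.500 mg/L
Dose 2 (305 mg at t=3 h): 305·exp(−0.34657·5) = 53.917 mg/L
Dose 3 (490 mg at t=6 h): 490·exp(−0.34657·2) = 245.000 mg/L
C(8) = 7.500 + 53.917 + 245.000 = 306.417 mg/L

306.417 mg/L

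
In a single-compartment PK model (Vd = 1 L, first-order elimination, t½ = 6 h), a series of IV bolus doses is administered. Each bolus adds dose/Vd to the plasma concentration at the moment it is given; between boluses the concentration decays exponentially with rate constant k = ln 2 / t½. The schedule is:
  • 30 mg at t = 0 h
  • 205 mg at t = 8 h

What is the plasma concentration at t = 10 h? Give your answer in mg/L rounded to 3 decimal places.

k = ln 2 / 6 = 0.11552 per h
Dose 1 (30 mg at t=0 h): 30·exp(−0.11552·10) = 9.449 mg/L
Dose 2 (205 mg at t=8 h): 205·exp(−0.11552·2) = 162.709 mg/L
C(10) = 9.449 + 162.709 = 172.158 mg/L

172.158 mg/L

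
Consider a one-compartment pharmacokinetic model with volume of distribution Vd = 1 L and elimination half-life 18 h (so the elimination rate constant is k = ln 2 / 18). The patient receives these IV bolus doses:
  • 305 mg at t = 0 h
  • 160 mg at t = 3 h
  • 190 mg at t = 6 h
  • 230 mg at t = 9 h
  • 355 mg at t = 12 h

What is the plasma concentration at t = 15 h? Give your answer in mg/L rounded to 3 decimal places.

905.140 mg/L

k = ln 2 / 18 = 0.03851 per h
Dose 1 (305 mg at t=0 h): 305·exp(−0.03851·15) = 171.175 mg/L
Dose 2 (160 mg at t=3 h): 160·exp(−0.03851·12) = 100.794 mg/L
Dose 3 (190 mg at t=6 h): 190·exp(−0.03851·9) = 134.350 mg/L
Dose 4 (230 mg at t=9 h): 230·exp(−0.03851·6) = 182.551 mg/L
Dose 5 (355 mg at t=12 h): 355·exp(−0.03851·3) = 316.269 mg/L
C(15) = 171.175 + 100.794 + 134.350 + 182.551 + 316.269 = 905.140 mg/L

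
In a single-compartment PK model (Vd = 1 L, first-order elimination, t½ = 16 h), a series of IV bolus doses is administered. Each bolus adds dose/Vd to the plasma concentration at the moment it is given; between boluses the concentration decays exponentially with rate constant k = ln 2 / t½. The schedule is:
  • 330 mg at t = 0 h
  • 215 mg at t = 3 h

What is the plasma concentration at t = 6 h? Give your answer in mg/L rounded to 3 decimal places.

k = ln 2 / 16 = 0.04332 per h
Dose 1 (330 mg at t=0 h): 330·exp(−0.04332·6) = 254.465 mg/L
Dose 2 (215 mg at t=3 h): 215·exp(−0.04332·3) = 188.797 mg/L
C(6) = 254.465 + 188.797 = 443.262 mg/L

443.262 mg/L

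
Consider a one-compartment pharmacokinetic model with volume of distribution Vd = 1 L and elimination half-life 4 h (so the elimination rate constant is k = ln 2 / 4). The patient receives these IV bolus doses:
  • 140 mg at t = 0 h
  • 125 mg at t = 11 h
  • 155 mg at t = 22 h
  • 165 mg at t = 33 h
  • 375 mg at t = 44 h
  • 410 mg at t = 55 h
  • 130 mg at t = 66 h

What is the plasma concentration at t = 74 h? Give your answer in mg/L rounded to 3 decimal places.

k = ln 2 / 4 = 0.17329 per h
Dose 1 (140 mg at t=0 h): 140·exp(−0.17329·74) = 0.000 mg/L
Dose 2 (125 mg at t=11 h): 125·exp(−0.17329·63) = 0.002 mg/L
Dose 3 (155 mg at t=22 h): 155·exp(−0.17329·52) = 0.019 mg/L
Dose 4 (165 mg at t=33 h): 165·exp(−0.17329·41) = 0.135 mg/L
Dose 5 (375 mg at t=44 h): 375·exp(−0.17329·30) = 2.072 mg/L
Dose 6 (410 mg at t=55 h): 410·exp(−0.17329·19) = 15.237 mg/L
Dose 7 (130 mg at t=66 h): 130·exp(−0.17329·8) = 32.500 mg/L
C(74) = 0.000 + 0.002 + 0.019 + 0.135 + 2.072 + 15.237 + 32.500 = 49.965 mg/L

49.965 mg/L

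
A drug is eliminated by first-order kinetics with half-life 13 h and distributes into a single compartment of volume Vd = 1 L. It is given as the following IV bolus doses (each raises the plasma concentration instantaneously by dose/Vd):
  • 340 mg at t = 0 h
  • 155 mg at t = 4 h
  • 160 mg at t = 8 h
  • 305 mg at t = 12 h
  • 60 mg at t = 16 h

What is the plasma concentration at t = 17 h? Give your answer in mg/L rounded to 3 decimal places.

604.376 mg/L

k = ln 2 / 13 = 0.05332 per h
Dose 1 (340 mg at t=0 h): 340·exp(−0.05332·17) = 137.349 mg/L
Dose 2 (155 mg at t=4 h): 155·exp(−0.05332·13) = 77.500 mg/L
Dose 3 (160 mg at t=8 h): 160·exp(−0.05332·9) = 99.018 mg/L
Dose 4 (305 mg at t=12 h): 305·exp(−0.05332·5) = 233.625 mg/L
Dose 5 (60 mg at t=16 h): 60·exp(−0.05332·1) = 56.885 mg/L
C(17) = 137.349 + 77.500 + 99.018 + 233.625 + 56.885 = 604.376 mg/L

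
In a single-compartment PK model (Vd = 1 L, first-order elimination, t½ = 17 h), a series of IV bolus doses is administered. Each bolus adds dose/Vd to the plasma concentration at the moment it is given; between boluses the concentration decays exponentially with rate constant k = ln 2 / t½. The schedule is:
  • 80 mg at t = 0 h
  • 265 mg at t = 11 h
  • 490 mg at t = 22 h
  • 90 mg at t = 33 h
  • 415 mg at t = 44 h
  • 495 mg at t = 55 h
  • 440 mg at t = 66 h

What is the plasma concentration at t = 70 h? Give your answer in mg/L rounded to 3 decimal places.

k = ln 2 / 17 = 0.04077 per h
Dose 1 (80 mg at t=0 h): 80·exp(−0.04077·70) = 4.608 mg/L
Dose 2 (265 mg at t=11 h): 265·exp(−0.04077·59) = 23.905 mg/L
Dose 3 (490 mg at t=22 h): 490·exp(−0.04077·48) = 69.220 mg/L
Dose 4 (90 mg at t=33 h): 90·exp(−0.04077·37) = 19.909 mg/L
Dose 5 (415 mg at t=44 h): 415·exp(−0.04077·26) = 143.764 mg/L
Dose 6 (495 mg at t=55 h): 495·exp(−0.04077·15) = 268.529 mg/L
Dose 7 (440 mg at t=66 h): 440·exp(−0.04077·4) = 373.785 mg/L
C(70) = 4.608 + 23.905 + 69.220 + 19.909 + 143.764 + 268.529 + 373.785 = 903.720 mg/L

903.720 mg/L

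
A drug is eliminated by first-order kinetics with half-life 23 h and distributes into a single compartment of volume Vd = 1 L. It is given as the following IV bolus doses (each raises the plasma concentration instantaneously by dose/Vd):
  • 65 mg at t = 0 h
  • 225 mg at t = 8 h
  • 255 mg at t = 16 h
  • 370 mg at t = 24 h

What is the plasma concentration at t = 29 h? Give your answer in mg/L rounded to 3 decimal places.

637.200 mg/L

k = ln 2 / 23 = 0.03014 per h
Dose 1 (65 mg at t=0 h): 65·exp(−0.03014·29) = 27.124 mg/L
Dose 2 (225 mg at t=8 h): 225·exp(−0.03014·21) = 119.489 mg/L
Dose 3 (255 mg at t=16 h): 255·exp(−0.03014·13) = 172.343 mg/L
Dose 4 (370 mg at t=24 h): 370·exp(−0.03014·5) = 318.244 mg/L
C(29) = 27.124 + 119.489 + 172.343 + 318.244 = 637.200 mg/L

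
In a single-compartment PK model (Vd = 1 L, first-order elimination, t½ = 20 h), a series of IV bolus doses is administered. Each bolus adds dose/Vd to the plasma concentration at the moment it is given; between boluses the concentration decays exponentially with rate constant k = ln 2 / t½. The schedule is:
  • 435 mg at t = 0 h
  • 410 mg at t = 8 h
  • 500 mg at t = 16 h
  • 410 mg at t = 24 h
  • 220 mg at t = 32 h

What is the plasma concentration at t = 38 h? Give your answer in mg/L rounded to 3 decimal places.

925.851 mg/L

k = ln 2 / 20 = 0.03466 per h
Dose 1 (435 mg at t=0 h): 435·exp(−0.03466·38) = 116.555 mg/L
Dose 2 (410 mg at t=8 h): 410·exp(−0.03466·30) = 144.957 mg/L
Dose 3 (500 mg at t=16 h): 500·exp(−0.03466·22) = 233.258 mg/L
Dose 4 (410 mg at t=24 h): 410·exp(−0.03466·14) = 252.385 mg/L
Dose 5 (220 mg at t=32 h): 220·exp(−0.03466·6) = 178.696 mg/L
C(38) = 116.555 + 144.957 + 233.258 + 252.385 + 178.696 = 925.851 mg/L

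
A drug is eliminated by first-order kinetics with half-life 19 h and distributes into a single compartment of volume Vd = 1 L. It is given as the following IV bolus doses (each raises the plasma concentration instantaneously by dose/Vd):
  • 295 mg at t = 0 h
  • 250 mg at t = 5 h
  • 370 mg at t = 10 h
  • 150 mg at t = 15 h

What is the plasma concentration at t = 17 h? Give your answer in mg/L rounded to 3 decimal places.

k = ln 2 / 19 = 0.03648 per h
Dose 1 (295 mg at t=0 h): 295·exp(−0.03648·17) = 158.664 mg/L
Dose 2 (250 mg at t=5 h): 250·exp(−0.03648·12) = 161.367 mg/L
Dose 3 (370 mg at t=10 h): 370·exp(−0.03648·7) = 286.613 mg/L
Dose 4 (150 mg at t=15 h): 150·exp(−0.03648·2) = 139.445 mg/L
C(17) = 158.664 + 161.367 + 286.613 + 139.445 = 746.090 mg/L

746.090 mg/L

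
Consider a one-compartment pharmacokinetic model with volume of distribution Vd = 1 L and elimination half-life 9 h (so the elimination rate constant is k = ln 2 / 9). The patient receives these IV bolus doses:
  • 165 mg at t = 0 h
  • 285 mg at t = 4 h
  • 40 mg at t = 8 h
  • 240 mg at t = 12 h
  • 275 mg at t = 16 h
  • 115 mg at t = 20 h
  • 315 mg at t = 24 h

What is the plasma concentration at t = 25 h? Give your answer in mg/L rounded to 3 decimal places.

686.991 mg/L

k = ln 2 / 9 = 0.07702 per h
Dose 1 (165 mg at t=0 h): 165·exp(−0.07702·25) = 24.060 mg/L
Dose 2 (285 mg at t=4 h): 285·exp(−0.07702·21) = 56.551 mg/L
Dose 3 (40 mg at t=8 h): 40·exp(−0.07702·17) = 10.801 mg/L
Dose 4 (240 mg at t=12 h): 240·exp(−0.07702·13) = 88.184 mg/L
Dose 5 (275 mg at t=16 h): 275·exp(−0.07702·9) = 137.500 mg/L
Dose 6 (115 mg at t=20 h): 115·exp(−0.07702·5) = 78.245 mg/L
Dose 7 (315 mg at t=24 h): 315·exp(−0.07702·1) = 291.651 mg/L
C(25) = 24.060 + 56.551 + 10.801 + 88.184 + 137.500 + 78.245 + 291.651 = 686.991 mg/L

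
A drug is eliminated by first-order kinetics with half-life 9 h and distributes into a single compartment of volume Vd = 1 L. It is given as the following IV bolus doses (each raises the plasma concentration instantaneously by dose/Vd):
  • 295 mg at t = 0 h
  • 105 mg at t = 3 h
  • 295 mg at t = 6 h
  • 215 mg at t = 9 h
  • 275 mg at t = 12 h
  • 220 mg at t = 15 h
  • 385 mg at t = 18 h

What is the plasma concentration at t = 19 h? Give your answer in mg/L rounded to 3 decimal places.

k = ln 2 / 9 = 0.07702 per h
Dose 1 (295 mg at t=0 h): 295·exp(−0.07702·19) = 68.283 mg/L
Dose 2 (105 mg at t=3 h): 105·exp(−0.07702·16) = 30.621 mg/L
Dose 3 (295 mg at t=6 h): 295·exp(−0.07702·13) = 108.393 mg/L
Dose 4 (215 mg at t=9 h): 215·exp(−0.07702·10) = 99.532 mg/L
Dose 5 (275 mg at t=12 h): 275·exp(−0.07702·7) = 160.398 mg/L
Dose 6 (220 mg at t=15 h): 220·exp(−0.07702·4) = 161.671 mg/L
Dose 7 (385 mg at t=18 h): 385·exp(−0.07702·1) = 356.462 mg/L
C(19) = 68.283 + 30.621 + 108.393 + 99.532 + 160.398 + 161.671 + 356.462 = 985.359 mg/L

985.359 mg/L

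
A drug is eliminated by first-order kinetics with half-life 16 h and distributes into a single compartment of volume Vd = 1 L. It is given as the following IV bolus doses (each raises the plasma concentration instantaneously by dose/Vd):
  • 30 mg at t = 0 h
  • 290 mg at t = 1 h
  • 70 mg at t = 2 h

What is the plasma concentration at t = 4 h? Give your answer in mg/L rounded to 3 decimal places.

k = ln 2 / 16 = 0.04332 per h
Dose 1 (30 mg at t=0 h): 30·exp(−0.04332·4) = 25.227 mg/L
Dose 2 (290 mg at t=1 h): 290·exp(−0.04332·3) = 254.657 mg/L
Dose 3 (70 mg at t=2 h): 70·exp(−0.04332·2) = 64.190 mg/L
C(4) = 25.227 + 254.657 + 64.190 = 344.074 mg/L

344.074 mg/L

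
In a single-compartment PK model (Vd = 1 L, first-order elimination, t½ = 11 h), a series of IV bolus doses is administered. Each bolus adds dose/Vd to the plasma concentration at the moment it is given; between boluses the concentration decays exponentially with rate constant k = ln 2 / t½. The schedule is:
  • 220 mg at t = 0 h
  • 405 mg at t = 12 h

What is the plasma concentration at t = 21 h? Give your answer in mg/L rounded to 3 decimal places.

k = ln 2 / 11 = 0.06301 per h
Dose 1 (220 mg at t=0 h): 220·exp(−0.06301·21) = 58.577 mg/L
Dose 2 (405 mg at t=12 h): 405·exp(−0.06301·9) = 229.698 mg/L
C(21) = 58.577 + 229.698 = 288.276 mg/L

288.276 mg/L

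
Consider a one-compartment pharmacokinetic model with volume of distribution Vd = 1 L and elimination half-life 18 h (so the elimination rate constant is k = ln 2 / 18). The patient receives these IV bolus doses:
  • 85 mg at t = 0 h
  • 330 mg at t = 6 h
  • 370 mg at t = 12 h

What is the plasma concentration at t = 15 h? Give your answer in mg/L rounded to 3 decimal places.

610.682 mg/L

k = ln 2 / 18 = 0.03851 per h
Dose 1 (85 mg at t=0 h): 85·exp(−0.03851·15) = 47.705 mg/L
Dose 2 (330 mg at t=6 h): 330·exp(−0.03851·9) = 233.345 mg/L
Dose 3 (370 mg at t=12 h): 370·exp(−0.03851·3) = 329.633 mg/L
C(15) = 47.705 + 233.345 + 329.633 = 610.682 mg/L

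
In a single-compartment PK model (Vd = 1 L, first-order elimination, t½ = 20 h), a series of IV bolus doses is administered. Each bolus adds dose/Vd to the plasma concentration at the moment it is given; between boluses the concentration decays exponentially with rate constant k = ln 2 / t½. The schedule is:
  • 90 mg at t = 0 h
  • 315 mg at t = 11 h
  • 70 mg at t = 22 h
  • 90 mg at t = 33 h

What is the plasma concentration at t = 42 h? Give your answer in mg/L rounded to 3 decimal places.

k = ln 2 / 20 = 0.03466 per h
Dose 1 (90 mg at t=0 h): 90·exp(−0.03466·42) = 20.993 mg/L
Dose 2 (315 mg at t=11 h): 315·exp(−0.03466·31) = 107.576 mg/L
Dose 3 (70 mg at t=22 h): 70·exp(−0.03466·20) = 35.000 mg/L
Dose 4 (90 mg at t=33 h): 90·exp(−0.03466·9) = 65.884 mg/L
C(42) = 20.993 + 107.576 + 35.000 + 65.884 = 229.453 mg/L

229.453 mg/L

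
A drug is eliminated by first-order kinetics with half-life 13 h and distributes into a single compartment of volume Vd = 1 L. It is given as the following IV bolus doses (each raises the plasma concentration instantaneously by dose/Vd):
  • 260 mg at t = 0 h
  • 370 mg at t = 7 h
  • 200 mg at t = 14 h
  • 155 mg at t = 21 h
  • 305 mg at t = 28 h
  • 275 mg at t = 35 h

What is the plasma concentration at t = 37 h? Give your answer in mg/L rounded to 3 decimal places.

671.545 mg/L

k = ln 2 / 13 = 0.05332 per h
Dose 1 (260 mg at t=0 h): 260·exp(−0.05332·37) = 36.157 mg/L
Dose 2 (370 mg at t=7 h): 370·exp(−0.05332·30) = 74.734 mg/L
Dose 3 (200 mg at t=14 h): 200·exp(−0.05332·23) = 58.673 mg/L
Dose 4 (155 mg at t=21 h): 155·exp(−0.05332·16) = 66.044 mg/L
Dose 5 (305 mg at t=28 h): 305·exp(−0.05332·9) = 188.753 mg/L
Dose 6 (275 mg at t=35 h): 275·exp(−0.05332·2) = 247.184 mg/L
C(37) = 36.157 + 74.734 + 58.673 + 66.044 + 188.753 + 247.184 = 671.545 mg/L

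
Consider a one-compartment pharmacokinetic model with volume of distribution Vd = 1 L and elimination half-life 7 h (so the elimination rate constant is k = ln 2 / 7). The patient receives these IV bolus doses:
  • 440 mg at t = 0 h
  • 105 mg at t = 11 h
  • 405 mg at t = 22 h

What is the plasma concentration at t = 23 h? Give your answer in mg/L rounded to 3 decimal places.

443.936 mg/L

k = ln 2 / 7 = 0.09902 per h
Dose 1 (440 mg at t=0 h): 440·exp(−0.09902·23) = 45.118 mg/L
Dose 2 (105 mg at t=11 h): 105·exp(−0.09902·12) = 31.999 mg/L
Dose 3 (405 mg at t=22 h): 405·exp(−0.09902·1) = 366.818 mg/L
C(23) = 45.118 + 31.999 + 366.818 = 443.936 mg/L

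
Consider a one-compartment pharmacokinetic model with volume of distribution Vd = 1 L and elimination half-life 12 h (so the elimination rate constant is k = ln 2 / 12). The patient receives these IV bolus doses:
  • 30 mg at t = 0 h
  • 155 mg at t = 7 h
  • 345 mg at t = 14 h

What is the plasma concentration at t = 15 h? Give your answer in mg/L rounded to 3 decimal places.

k = ln 2 / 12 = 0.05776 per h
Dose 1 (30 mg at t=0 h): 30·exp(−0.05776·15) = 12.613 mg/L
Dose 2 (155 mg at t=7 h): 155·exp(−0.05776·8) = 97.644 mg/L
Dose 3 (345 mg at t=14 h): 345·exp(−0.05776·1) = 325.637 mg/L
C(15) = 12.613 + 97.644 + 325.637 = 435.894 mg/L

435.894 mg/L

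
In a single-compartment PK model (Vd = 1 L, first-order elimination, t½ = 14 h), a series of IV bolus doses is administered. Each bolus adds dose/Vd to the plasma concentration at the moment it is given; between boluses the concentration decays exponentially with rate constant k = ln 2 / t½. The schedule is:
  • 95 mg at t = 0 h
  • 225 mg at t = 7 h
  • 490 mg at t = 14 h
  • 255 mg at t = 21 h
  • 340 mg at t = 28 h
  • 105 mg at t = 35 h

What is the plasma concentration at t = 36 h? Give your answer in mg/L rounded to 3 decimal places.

684.460 mg/L

k = ln 2 / 14 = 0.04951 per h
Dose 1 (95 mg at t=0 h): 95·exp(−0.04951·36) = 15.983 mg/L
Dose 2 (225 mg at t=7 h): 225·exp(−0.04951·29) = 53.533 mg/L
Dose 3 (490 mg at t=14 h): 490·exp(−0.04951·22) = 164.873 mg/L
Dose 4 (255 mg at t=21 h): 255·exp(−0.04951·15) = 121.341 mg/L
Dose 5 (340 mg at t=28 h): 340·exp(−0.04951·8) = 228.803 mg/L
Dose 6 (105 mg at t=35 h): 105·exp(−0.04951·1) = 99.928 mg/L
C(36) = 15.983 + 53.533 + 164.873 + 121.341 + 228.803 + 99.928 = 684.460 mg/L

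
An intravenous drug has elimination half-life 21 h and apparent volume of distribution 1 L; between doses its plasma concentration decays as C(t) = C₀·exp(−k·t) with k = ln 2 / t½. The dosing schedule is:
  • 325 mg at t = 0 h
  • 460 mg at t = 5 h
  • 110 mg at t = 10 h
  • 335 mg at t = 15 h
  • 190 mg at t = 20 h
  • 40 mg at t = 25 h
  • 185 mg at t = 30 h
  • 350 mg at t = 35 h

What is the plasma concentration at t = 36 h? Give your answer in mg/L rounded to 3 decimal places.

k = ln 2 / 21 = 0.03301 per h
Dose 1 (325 mg at t=0 h): 325·exp(−0.03301·36) = 99.045 mg/L
Dose 2 (460 mg at t=5 h): 460·exp(−0.03301·31) = 165.341 mg/L
Dose 3 (110 mg at t=10 h): 110·exp(−0.03301·26) = 46.633 mg/L
Dose 4 (335 mg at t=15 h): 335·exp(−0.03301·21) = 167.500 mg/L
Dose 5 (190 mg at t=20 h): 190·exp(−0.03301·16) = 112.046 mg/L
Dose 6 (40 mg at t=25 h): 40·exp(−0.03301·11) = 27.821 mg/L
Dose 7 (185 mg at t=30 h): 185·exp(−0.03301·6) = 151.762 mg/L
Dose 8 (350 mg at t=35 h): 350·exp(−0.03301·1) = 338.636 mg/L
C(36) = 99.045 + 165.341 + 46.633 + 167.500 + 112.046 + 27.821 + 151.762 + 338.636 = 1108.784 mg/L

1108.784 mg/L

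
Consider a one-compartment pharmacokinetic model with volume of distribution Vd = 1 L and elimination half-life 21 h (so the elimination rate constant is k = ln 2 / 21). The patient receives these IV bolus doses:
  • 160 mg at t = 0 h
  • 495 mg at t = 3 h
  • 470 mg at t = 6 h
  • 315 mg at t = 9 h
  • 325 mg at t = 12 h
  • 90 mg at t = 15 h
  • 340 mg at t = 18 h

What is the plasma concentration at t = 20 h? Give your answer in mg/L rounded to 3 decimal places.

k = ln 2 / 21 = 0.03301 per h
Dose 1 (160 mg at t=0 h): 160·exp(−0.03301·20) = 82.685 mg/L
Dose 2 (495 mg at t=3 h): 495·exp(−0.03301·17) = 282.432 mg/L
Dose 3 (470 mg at t=6 h): 470·exp(−0.03301·14) = 296.081 mg/L
Dose 4 (315 mg at t=9 h): 315·exp(−0.03301·11) = 219.093 mg/L
Dose 5 (325 mg at t=12 h): 325·exp(−0.03301·8) = 249.577 mg/L
Dose 6 (90 mg at t=15 h): 90·exp(−0.03301·5) = 76.308 mg/L
Dose 7 (340 mg at t=18 h): 340·exp(−0.03301·2) = 318.280 mg/L
C(20) = 82.685 + 282.432 + 296.081 + 219.093 + 249.577 + 76.308 + 318.280 = 1524.456 mg/L

1524.456 mg/L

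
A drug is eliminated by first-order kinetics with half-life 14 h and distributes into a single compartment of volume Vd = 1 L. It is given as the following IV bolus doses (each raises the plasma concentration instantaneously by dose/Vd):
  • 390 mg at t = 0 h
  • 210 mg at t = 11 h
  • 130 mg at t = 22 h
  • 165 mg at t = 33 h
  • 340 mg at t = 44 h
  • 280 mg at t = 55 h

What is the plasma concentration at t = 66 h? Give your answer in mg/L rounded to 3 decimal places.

352.390 mg/L

k = ln 2 / 14 = 0.04951 per h
Dose 1 (390 mg at t=0 h): 390·exp(−0.04951·66) = 14.857 mg/L
Dose 2 (210 mg at t=11 h): 210·exp(−0.04951·55) = 13.791 mg/L
Dose 3 (130 mg at t=22 h): 130·exp(−0.04951·44) = 14.718 mg/L
Dose 4 (165 mg at t=33 h): 165·exp(−0.04951·33) = 32.204 mg/L
Dose 5 (340 mg at t=44 h): 340·exp(−0.04951·22) = 114.402 mg/L
Dose 6 (280 mg at t=55 h): 280·exp(−0.04951·11) = 162.418 mg/L
C(66) = 14.857 + 13.791 + 14.718 + 32.204 + 114.402 + 162.418 = 352.390 mg/L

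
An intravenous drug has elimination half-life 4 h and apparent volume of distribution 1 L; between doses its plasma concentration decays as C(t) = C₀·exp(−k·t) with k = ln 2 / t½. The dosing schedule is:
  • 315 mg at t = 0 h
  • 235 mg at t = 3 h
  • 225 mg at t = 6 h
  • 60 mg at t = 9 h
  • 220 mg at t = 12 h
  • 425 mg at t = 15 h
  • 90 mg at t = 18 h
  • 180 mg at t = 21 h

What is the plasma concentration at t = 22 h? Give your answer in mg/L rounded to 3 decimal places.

k = ln 2 / 4 = 0.17329 per h
Dose 1 (315 mg at t=0 h): 315·exp(−0.17329·22) = 6.961 mg/L
Dose 2 (235 mg at t=3 h): 235·exp(−0.17329·19) = 8.733 mg/L
Dose 3 (225 mg at t=6 h): 225·exp(−0.17329·16) = 14.062 mg/L
Dose 4 (60 mg at t=9 h): 60·exp(−0.17329·13) = 6.307 mg/L
Dose 5 (220 mg at t=12 h): 220·exp(−0.17329·10) = 38.891 mg/L
Dose 6 (425 mg at t=15 h): 425·exp(−0.17329·7) = 126.353 mg/L
Dose 7 (90 mg at t=18 h): 90·exp(−0.17329·4) = 45.000 mg/L
Dose 8 (180 mg at t=21 h): 180·exp(−0.17329·1) = 151.361 mg/L
C(22) = 6.961 + 8.733 + 14.062 + 6.307 + 38.891 + 126.353 + 45.000 + 151.361 = 397.669 mg/L

397.669 mg/L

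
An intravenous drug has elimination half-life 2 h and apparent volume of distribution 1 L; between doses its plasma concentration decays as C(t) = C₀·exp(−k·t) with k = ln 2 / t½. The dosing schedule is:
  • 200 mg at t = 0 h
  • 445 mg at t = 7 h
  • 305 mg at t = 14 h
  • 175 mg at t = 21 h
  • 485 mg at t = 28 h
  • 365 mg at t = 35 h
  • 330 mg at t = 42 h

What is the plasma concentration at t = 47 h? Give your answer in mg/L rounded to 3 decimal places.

64.734 mg/L

k = ln 2 / 2 = 0.34657 per h
Dose 1 (200 mg at t=0 h): 200·exp(−0.34657·47) = 0.000 mg/L
Dose 2 (445 mg at t=7 h): 445·exp(−0.34657·40) = 0.000 mg/L
Dose 3 (305 mg at t=14 h): 305·exp(−0.34657·33) = 0.003 mg/L
Dose 4 (175 mg at t=21 h): 175·exp(−0.34657·26) = 0.021 mg/L
Dose 5 (485 mg at t=28 h): 485·exp(−0.34657·19) = 0.670 mg/L
Dose 6 (365 mg at t=35 h): 365·exp(−0.34657·12) = 5.703 mg/L
Dose 7 (330 mg at t=42 h): 330·exp(−0.34657·5) = 58.336 mg/L
C(47) = 0.000 + 0.000 + 0.003 + 0.021 + 0.670 + 5.703 + 58.336 = 64.734 mg/L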